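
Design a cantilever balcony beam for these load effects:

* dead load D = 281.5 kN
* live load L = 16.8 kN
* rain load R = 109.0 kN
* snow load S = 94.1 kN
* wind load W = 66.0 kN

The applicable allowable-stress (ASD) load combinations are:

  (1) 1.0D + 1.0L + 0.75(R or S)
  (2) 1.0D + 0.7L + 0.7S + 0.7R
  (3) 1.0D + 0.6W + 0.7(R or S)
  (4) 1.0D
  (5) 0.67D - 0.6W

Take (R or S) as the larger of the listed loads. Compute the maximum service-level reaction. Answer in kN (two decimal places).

(R or S) → R = 109.0 kN.
(1) 1.0(281.5) + 1.0(16.8) + 0.75(109.0) = 281.50 + 16.80 + 81.75 = 380.05
(2) 1.0(281.5) + 0.7(16.8) + 0.7(94.1) + 0.7(109.0) = 281.50 + 11.76 + 65.87 + 76.30 = 435.43
(3) 1.0(281.5) + 0.6(66.0) + 0.7(109.0) = 281.50 + 39.60 + 76.30 = 397.40
(4) 1.0(281.5) = 281.50
(5) 0.67(281.5) - 0.6(66.0) = 188.61 - 39.60 = 149.01
The controlling combination is 2, giving 435.43 kN.

435.43 kN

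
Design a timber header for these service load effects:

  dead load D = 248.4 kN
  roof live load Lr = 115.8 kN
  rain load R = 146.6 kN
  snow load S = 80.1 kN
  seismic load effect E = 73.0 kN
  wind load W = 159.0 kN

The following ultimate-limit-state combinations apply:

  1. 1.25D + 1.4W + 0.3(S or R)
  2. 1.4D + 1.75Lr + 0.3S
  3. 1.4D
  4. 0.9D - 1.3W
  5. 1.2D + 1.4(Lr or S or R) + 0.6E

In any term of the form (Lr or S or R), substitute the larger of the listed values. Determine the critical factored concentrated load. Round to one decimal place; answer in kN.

(S or R) → R = 146.6 kN; (Lr or S or R) → R = 146.6 kN.
1. 1.25(248.4) + 1.4(159.0) + 0.3(146.6) = 310.5 + 222.6 + 44.0 = 577.1
2. 1.4(248.4) + 1.75(115.8) + 0.3(80.1) = 574.4
3. 1.4(248.4) = 347.8
4. 0.9(248.4) - 1.3(159.0) = 223.6 - 206.7 = 16.9
5. 1.2(248.4) + 1.4(146.6) + 0.6(73.0) = 298.1 + 205.2 + 43.8 = 547.1
The controlling combination is 1, giving 577.1 kN.

577.1 kN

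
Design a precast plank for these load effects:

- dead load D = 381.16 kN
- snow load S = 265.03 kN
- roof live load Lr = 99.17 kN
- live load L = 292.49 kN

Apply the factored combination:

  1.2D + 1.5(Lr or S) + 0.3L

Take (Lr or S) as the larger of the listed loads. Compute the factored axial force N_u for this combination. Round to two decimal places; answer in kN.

(Lr or S) → S = 265.03 kN.
1.2(381.16) + 1.5(265.03) + 0.3(292.49) = 942.68
N_u = 942.68 kN.

942.68 kN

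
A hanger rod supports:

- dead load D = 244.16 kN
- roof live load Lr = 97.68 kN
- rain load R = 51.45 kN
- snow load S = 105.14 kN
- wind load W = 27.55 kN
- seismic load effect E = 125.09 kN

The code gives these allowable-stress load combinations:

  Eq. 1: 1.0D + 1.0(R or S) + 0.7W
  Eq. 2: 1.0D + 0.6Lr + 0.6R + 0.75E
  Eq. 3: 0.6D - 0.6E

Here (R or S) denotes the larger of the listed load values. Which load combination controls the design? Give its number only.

Combination 2

(R or S) → S = 105.14 kN.
Eq. 1: 1.0(244.16) + 1.0(105.14) + 0.7(27.55) = 244.16 + 105.14 + 19.29 = 368.59
Eq. 2: 1.0(244.16) + 0.6(97.68) + 0.6(51.45) + 0.75(125.09) = 244.16 + 58.61 + 30.87 + 93.82 = 427.46
Eq. 3: 0.6(244.16) - 0.6(125.09) = 71.44
The largest value is 427.46 kN from combination 2.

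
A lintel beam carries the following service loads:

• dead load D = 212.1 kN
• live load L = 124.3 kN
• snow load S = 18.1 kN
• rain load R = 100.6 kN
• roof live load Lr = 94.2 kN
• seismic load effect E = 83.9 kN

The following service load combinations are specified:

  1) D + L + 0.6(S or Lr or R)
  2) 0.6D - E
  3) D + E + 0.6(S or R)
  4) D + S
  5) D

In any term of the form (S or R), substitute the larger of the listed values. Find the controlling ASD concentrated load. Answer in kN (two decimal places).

396.76 kN

(S or Lr or R) → R = 100.6 kN; (S or R) → R = 100.6 kN.
1) 1.0(212.1) + 1.0(124.3) + 0.6(100.6) = 396.76
2) 0.6(212.1) - 1.0(83.9) = 43.36
3) 1.0(212.1) + 1.0(83.9) + 0.6(100.6) = 356.36
4) 1.0(212.1) + 1.0(18.1) = 230.20
5) 1.0(212.1) = 212.10
Combination 1 governs: P = 396.76 kN.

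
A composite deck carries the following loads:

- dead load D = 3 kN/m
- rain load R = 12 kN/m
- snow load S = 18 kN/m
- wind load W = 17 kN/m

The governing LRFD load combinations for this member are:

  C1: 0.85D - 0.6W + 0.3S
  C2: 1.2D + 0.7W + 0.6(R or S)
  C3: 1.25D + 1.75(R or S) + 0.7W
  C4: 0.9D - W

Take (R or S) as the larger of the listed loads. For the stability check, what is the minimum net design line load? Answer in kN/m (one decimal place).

-14.3 kN/m

(R or S) → S = 18 kN/m.
C1: 0.85(3) - 0.6(17) + 0.3(18) = -2.3
C2: 1.2(3) + 0.7(17) + 0.6(18) = 3.6 + 11.9 + 10.8 = 26.3
C3: 1.25(3) + 1.75(18) + 0.7(17) = 3.8 + 31.5 + 11.9 = 47.2
C4: 0.9(3) - 1.0(17) = 2.7 - 17.0 = -14.3
Combination 4 gives the minimum: -14.3 kN/m.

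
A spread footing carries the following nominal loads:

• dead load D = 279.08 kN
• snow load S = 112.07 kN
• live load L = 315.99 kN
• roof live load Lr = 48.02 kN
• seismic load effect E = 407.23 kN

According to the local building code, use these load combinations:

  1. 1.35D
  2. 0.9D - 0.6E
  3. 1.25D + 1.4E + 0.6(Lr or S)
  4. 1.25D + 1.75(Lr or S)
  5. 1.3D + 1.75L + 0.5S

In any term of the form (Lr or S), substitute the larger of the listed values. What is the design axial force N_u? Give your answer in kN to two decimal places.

986.21 kN

(Lr or S) → S = 112.07 kN.
1. 1.35(279.08) = 376.76
2. 0.9(279.08) - 0.6(407.23) = 251.17 - 244.34 = 6.83
3. 1.25(279.08) + 1.4(407.23) + 0.6(112.07) = 348.85 + 570.12 + 67.24 = 986.21
4. 1.25(279.08) + 1.75(112.07) = 348.85 + 196.12 = 544.97
5. 1.3(279.08) + 1.75(315.99) + 0.5(112.07) = 362.80 + 552.98 + 56.04 = 971.82
The controlling combination is 3, giving 986.21 kN.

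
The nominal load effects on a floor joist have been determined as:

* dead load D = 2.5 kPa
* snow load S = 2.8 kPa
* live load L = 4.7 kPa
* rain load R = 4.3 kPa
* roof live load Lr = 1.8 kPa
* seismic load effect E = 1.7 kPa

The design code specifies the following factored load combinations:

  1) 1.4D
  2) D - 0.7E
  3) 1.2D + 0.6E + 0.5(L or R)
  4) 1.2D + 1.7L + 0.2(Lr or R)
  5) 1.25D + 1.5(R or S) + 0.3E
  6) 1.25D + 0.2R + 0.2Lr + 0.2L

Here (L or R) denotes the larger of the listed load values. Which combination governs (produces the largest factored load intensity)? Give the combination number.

Combination 4

(L or R) → L = 4.7 kPa; (Lr or R) → R = 4.3 kPa; (R or S) → R = 4.3 kPa.
1) 1.4(2.5) = 3.50
2) 1.0(2.5) - 0.7(1.7) = 1.31
3) 1.2(2.5) + 0.6(1.7) + 0.5(4.7) = 6.37
4) 1.2(2.5) + 1.7(4.7) + 0.2(4.3) = 11.85
5) 1.25(2.5) + 1.5(4.3) + 0.3(1.7) = 10.09
6) 1.25(2.5) + 0.2(4.3) + 0.2(1.8) + 0.2(4.7) = 5.29
The largest value is 11.85 kPa from combination 4.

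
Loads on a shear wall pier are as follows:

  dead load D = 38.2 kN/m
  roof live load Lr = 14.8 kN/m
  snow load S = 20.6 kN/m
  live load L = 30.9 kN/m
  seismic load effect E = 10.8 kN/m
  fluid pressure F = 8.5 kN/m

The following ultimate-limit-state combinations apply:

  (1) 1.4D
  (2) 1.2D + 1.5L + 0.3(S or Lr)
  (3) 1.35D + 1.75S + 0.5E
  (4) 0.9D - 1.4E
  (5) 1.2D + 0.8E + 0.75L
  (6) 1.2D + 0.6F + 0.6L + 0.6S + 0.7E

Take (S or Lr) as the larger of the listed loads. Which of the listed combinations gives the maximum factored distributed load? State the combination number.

(S or Lr) → S = 20.6 kN/m.
(1) 1.4(38.2) = 53.5
(2) 1.2(38.2) + 1.5(30.9) + 0.3(20.6) = 98.4
(3) 1.35(38.2) + 1.75(20.6) + 0.5(10.8) = 93.0
(4) 0.9(38.2) - 1.4(10.8) = 19.3
(5) 1.2(38.2) + 0.8(10.8) + 0.75(30.9) = 77.7
(6) 1.2(38.2) + 0.6(8.5) + 0.6(30.9) + 0.6(20.6) + 0.7(10.8) = 89.4
The largest value is 98.4 kN/m from combination 2.

Combination 2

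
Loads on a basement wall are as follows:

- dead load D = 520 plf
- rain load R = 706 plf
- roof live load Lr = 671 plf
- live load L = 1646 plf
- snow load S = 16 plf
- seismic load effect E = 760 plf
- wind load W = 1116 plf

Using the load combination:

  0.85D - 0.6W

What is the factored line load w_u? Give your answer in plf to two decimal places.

0.85(520) - 0.6(1116) = -227.60
w_u = -227.60 plf.

-227.60 plf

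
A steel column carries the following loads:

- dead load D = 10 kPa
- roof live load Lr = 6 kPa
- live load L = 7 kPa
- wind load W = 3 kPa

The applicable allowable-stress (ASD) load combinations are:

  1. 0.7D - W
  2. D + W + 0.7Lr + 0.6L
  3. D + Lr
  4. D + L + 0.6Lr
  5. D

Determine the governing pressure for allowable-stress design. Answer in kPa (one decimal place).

21.4 kPa

1. 0.7(10) - 1.0(3) = 4.0
2. 1.0(10) + 1.0(3) + 0.7(6) + 0.6(7) = 21.4
3. 1.0(10) + 1.0(6) = 16.0
4. 1.0(10) + 1.0(7) + 0.6(6) = 20.6
5. 1.0(10) = 10.0
The controlling combination is 2, giving 21.4 kPa.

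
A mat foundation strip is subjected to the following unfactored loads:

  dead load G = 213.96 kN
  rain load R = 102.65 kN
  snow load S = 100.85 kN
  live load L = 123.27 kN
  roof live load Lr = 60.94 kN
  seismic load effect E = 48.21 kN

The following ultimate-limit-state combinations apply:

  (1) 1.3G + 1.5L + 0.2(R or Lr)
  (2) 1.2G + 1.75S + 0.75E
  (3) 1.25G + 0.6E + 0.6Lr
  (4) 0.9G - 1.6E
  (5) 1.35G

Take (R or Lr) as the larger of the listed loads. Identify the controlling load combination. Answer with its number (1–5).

Combination 1

(R or Lr) → R = 102.65 kN.
(1) 1.3(213.96) + 1.5(123.27) + 0.2(102.65) = 483.58
(2) 1.2(213.96) + 1.75(100.85) + 0.75(48.21) = 256.75 + 176.49 + 36.16 = 469.40
(3) 1.25(213.96) + 0.6(48.21) + 0.6(60.94) = 267.45 + 28.93 + 36.56 = 332.94
(4) 0.9(213.96) - 1.6(48.21) = 115.43
(5) 1.35(213.96) = 288.85
The largest value is 483.58 kN from combination 1.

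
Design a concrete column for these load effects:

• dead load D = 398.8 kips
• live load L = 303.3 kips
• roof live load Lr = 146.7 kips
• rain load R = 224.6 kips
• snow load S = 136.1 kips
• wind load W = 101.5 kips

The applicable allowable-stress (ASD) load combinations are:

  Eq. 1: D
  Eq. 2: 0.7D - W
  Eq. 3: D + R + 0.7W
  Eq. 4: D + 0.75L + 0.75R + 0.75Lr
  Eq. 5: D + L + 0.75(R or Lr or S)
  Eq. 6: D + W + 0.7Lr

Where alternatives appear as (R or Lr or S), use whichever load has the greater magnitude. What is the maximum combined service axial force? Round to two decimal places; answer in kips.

(R or Lr or S) → R = 224.6 kips.
Eq. 1: 1.0(398.8) = 398.80
Eq. 2: 0.7(398.8) - 1.0(101.5) = 279.16 - 101.50 = 177.66
Eq. 3: 1.0(398.8) + 1.0(224.6) + 0.7(101.5) = 398.80 + 224.60 + 71.05 = 694.45
Eq. 4: 1.0(398.8) + 0.75(303.3) + 0.75(224.6) + 0.75(146.7) = 904.75
Eq. 5: 1.0(398.8) + 1.0(303.3) + 0.75(224.6) = 398.80 + 303.30 + 168.45 = 870.55
Eq. 6: 1.0(398.8) + 1.0(101.5) + 0.7(146.7) = 398.80 + 101.50 + 102.69 = 602.99
Maximum is from combination 4.

904.75 kips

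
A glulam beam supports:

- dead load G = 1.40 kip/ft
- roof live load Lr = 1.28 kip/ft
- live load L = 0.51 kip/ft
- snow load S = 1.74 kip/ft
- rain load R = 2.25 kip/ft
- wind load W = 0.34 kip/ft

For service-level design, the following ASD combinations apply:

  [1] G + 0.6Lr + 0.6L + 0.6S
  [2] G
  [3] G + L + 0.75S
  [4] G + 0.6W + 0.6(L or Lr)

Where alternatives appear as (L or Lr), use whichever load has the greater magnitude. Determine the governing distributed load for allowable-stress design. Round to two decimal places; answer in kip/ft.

3.52 kip/ft

(L or Lr) → Lr = 1.28 kip/ft.
[1] 1.0(1.40) + 0.6(1.28) + 0.6(0.51) + 0.6(1.74) = 1.40 + 0.77 + 0.31 + 1.04 = 3.52
[2] 1.0(1.40) = 1.40
[3] 1.0(1.40) + 1.0(0.51) + 0.75(1.74) = 1.40 + 0.51 + 1.31 = 3.22
[4] 1.0(1.40) + 0.6(0.34) + 0.6(1.28) = 1.40 + 0.20 + 0.77 = 2.37
The controlling combination is 1, giving 3.52 kip/ft.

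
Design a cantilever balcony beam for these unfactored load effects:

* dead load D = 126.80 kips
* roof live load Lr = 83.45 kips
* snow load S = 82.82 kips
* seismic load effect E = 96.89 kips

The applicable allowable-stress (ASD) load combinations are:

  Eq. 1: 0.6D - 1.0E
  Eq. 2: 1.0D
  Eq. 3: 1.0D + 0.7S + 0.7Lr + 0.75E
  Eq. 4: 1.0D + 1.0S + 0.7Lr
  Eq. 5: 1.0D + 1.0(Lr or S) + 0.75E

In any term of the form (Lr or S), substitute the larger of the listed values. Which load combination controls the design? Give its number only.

(Lr or S) → Lr = 83.45 kips.
Eq. 1: 0.6(126.80) - 1.0(96.89) = 76.08 - 96.89 = -20.81
Eq. 2: 1.0(126.80) = 126.80
Eq. 3: 1.0(126.80) + 0.7(82.82) + 0.7(83.45) + 0.75(96.89) = 126.80 + 57.97 + 58.42 + 72.67 = 315.86
Eq. 4: 1.0(126.80) + 1.0(82.82) + 0.7(83.45) = 126.80 + 82.82 + 58.42 = 268.04
Eq. 5: 1.0(126.80) + 1.0(83.45) + 0.75(96.89) = 126.80 + 83.45 + 72.67 = 282.92
The largest value is 315.86 kips from combination 3.

Combination 3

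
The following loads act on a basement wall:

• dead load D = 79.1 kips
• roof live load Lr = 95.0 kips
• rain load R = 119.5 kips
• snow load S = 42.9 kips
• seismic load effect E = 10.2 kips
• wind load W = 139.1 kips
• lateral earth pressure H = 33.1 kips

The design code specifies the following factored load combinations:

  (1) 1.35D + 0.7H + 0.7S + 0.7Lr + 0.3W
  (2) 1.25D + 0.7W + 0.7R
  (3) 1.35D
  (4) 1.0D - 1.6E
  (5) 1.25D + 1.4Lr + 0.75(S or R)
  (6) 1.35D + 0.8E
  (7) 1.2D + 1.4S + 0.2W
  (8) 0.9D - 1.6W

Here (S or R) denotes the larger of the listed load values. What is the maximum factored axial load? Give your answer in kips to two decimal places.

321.50 kips

(S or R) → R = 119.5 kips.
(1) 1.35(79.1) + 0.7(33.1) + 0.7(42.9) + 0.7(95.0) + 0.3(139.1) = 106.79 + 23.17 + 30.03 + 66.50 + 41.73 = 268.22
(2) 1.25(79.1) + 0.7(139.1) + 0.7(119.5) = 98.88 + 97.37 + 83.65 = 279.90
(3) 1.35(79.1) = 106.79
(4) 1.0(79.1) - 1.6(10.2) = 79.10 - 16.32 = 62.78
(5) 1.25(79.1) + 1.4(95.0) + 0.75(119.5) = 321.50
(6) 1.35(79.1) + 0.8(10.2) = 106.79 + 8.16 = 114.95
(7) 1.2(79.1) + 1.4(42.9) + 0.2(139.1) = 94.92 + 60.06 + 27.82 = 182.80
(8) 0.9(79.1) - 1.6(139.1) = 71.19 - 222.56 = -151.37
Combination 5 governs: P_u = 321.50 kips.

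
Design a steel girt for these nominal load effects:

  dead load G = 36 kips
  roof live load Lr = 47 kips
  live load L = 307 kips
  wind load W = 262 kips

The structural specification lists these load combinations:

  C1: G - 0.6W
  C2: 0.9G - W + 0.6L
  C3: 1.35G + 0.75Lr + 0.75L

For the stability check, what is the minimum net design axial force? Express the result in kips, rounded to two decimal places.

C1: 1.0(36) - 0.6(262) = 36.00 - 157.20 = -121.20
C2: 0.9(36) - 1.0(262) + 0.6(307) = 32.40 - 262.00 + 184.20 = -45.40
C3: 1.35(36) + 0.75(47) + 0.75(307) = 48.60 + 35.25 + 230.25 = 314.10
Combination 1 gives the minimum: -121.20 kips.

-121.20 kips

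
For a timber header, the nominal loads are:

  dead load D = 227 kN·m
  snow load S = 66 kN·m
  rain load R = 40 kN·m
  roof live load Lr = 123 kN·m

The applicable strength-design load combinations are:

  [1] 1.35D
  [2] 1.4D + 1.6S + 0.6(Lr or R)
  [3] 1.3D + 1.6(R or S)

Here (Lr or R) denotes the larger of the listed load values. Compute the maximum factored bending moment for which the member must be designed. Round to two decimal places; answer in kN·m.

(Lr or R) → Lr = 123 kN·m; (R or S) → S = 66 kN·m.
[1] 1.35(227) = 306.45
[2] 1.4(227) + 1.6(66) + 0.6(123) = 317.80 + 105.60 + 73.80 = 497.20
[3] 1.3(227) + 1.6(66) = 295.10 + 105.60 = 400.70
The controlling combination is 2, giving 497.20 kN·m.

497.20 kN·m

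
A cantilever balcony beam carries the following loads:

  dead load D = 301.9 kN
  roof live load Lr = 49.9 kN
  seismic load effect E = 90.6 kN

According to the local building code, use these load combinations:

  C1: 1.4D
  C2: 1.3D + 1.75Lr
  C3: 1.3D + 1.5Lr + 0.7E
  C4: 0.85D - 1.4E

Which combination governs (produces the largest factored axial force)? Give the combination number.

C1: 1.4(301.9) = 422.66
C2: 1.3(301.9) + 1.75(49.9) = 392.47 + 87.33 = 479.80
C3: 1.3(301.9) + 1.5(49.9) + 0.7(90.6) = 392.47 + 74.85 + 63.42 = 530.74
C4: 0.85(301.9) - 1.4(90.6) = 256.62 - 126.84 = 129.78
The largest value is 530.74 kN from combination 3.

Combination 3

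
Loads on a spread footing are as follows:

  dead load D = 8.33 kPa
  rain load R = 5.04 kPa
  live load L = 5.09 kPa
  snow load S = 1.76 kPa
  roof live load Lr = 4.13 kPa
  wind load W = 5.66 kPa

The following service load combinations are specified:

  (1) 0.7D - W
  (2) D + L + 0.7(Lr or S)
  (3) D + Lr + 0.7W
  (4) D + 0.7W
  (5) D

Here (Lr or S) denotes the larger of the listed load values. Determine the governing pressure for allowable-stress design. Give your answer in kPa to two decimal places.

16.42 kPa

(Lr or S) → Lr = 4.13 kPa.
(1) 0.7(8.33) - 1.0(5.66) = 5.83 - 5.66 = 0.17
(2) 1.0(8.33) + 1.0(5.09) + 0.7(4.13) = 8.33 + 5.09 + 2.89 = 16.31
(3) 1.0(8.33) + 1.0(4.13) + 0.7(5.66) = 8.33 + 4.13 + 3.96 = 16.42
(4) 1.0(8.33) + 0.7(5.66) = 8.33 + 3.96 = 12.29
(5) 1.0(8.33) = 8.33
Maximum is from combination 3.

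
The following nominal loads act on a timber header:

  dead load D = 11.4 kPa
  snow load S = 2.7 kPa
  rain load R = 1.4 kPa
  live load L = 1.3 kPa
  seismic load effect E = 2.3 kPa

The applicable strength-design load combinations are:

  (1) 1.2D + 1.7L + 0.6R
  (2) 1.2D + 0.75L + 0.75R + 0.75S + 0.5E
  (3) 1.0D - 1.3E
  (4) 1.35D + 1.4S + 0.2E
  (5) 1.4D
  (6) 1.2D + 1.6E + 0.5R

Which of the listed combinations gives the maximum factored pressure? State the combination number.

Combination 4

(1) 1.2(11.4) + 1.7(1.3) + 0.6(1.4) = 13.68 + 2.21 + 0.84 = 16.73
(2) 1.2(11.4) + 0.75(1.3) + 0.75(1.4) + 0.75(2.7) + 0.5(2.3) = 18.88
(3) 1.0(11.4) - 1.3(2.3) = 11.40 - 2.99 = 8.41
(4) 1.35(11.4) + 1.4(2.7) + 0.2(2.3) = 15.39 + 3.78 + 0.46 = 19.63
(5) 1.4(11.4) = 15.96
(6) 1.2(11.4) + 1.6(2.3) + 0.5(1.4) = 13.68 + 3.68 + 0.70 = 18.06
The largest value is 19.63 kPa from combination 4.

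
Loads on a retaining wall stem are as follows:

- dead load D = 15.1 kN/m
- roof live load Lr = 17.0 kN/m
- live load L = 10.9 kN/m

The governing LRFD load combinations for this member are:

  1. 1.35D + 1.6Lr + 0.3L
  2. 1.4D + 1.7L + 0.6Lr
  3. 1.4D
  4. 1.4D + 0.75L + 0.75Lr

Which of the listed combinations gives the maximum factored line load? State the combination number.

1. 1.35(15.1) + 1.6(17.0) + 0.3(10.9) = 20.4 + 27.2 + 3.3 = 50.9
2. 1.4(15.1) + 1.7(10.9) + 0.6(17.0) = 49.9
3. 1.4(15.1) = 21.1
4. 1.4(15.1) + 0.75(10.9) + 0.75(17.0) = 21.1 + 8.2 + 12.8 = 42.1
The largest value is 50.9 kN/m from combination 1.

Combination 1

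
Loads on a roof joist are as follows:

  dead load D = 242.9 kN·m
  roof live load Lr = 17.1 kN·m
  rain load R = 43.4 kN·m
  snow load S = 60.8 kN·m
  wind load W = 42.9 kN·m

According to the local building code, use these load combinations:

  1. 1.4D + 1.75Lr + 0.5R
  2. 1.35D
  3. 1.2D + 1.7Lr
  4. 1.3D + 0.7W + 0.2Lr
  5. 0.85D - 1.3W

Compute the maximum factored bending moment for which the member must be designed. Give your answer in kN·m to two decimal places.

1. 1.4(242.9) + 1.75(17.1) + 0.5(43.4) = 340.06 + 29.93 + 21.70 = 391.69
2. 1.35(242.9) = 327.92
3. 1.2(242.9) + 1.7(17.1) = 291.48 + 29.07 = 320.55
4. 1.3(242.9) + 0.7(42.9) + 0.2(17.1) = 315.77 + 30.03 + 3.42 = 349.22
5. 0.85(242.9) - 1.3(42.9) = 206.47 - 55.77 = 150.70
Maximum is from combination 1.

391.69 kN·m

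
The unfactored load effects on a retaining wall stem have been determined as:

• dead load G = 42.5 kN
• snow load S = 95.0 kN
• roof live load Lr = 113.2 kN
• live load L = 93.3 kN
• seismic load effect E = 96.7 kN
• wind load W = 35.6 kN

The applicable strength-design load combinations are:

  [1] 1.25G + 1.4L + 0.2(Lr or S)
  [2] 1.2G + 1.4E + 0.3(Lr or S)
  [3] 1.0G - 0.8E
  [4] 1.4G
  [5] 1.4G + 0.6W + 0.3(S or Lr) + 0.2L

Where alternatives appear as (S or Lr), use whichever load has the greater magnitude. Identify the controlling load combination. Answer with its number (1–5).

(Lr or S) → Lr = 113.2 kN; (S or Lr) → Lr = 113.2 kN.
[1] 1.25(42.5) + 1.4(93.3) + 0.2(113.2) = 206.4
[2] 1.2(42.5) + 1.4(96.7) + 0.3(113.2) = 220.3
[3] 1.0(42.5) - 0.8(96.7) = -34.9
[4] 1.4(42.5) = 59.5
[5] 1.4(42.5) + 0.6(35.6) + 0.3(113.2) + 0.2(93.3) = 133.5
The largest value is 220.3 kN from combination 2.

Combination 2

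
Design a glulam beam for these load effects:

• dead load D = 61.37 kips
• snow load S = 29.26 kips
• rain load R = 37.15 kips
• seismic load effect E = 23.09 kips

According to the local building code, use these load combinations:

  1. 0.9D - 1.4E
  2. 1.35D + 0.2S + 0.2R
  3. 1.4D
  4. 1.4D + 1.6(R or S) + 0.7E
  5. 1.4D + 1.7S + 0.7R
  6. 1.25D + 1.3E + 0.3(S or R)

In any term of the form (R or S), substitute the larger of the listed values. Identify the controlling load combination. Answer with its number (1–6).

Combination 5

(R or S) → R = 37.15 kips; (S or R) → R = 37.15 kips.
1. 0.9(61.37) - 1.4(23.09) = 22.91
2. 1.35(61.37) + 0.2(29.26) + 0.2(37.15) = 82.85 + 5.85 + 7.43 = 96.13
3. 1.4(61.37) = 85.92
4. 1.4(61.37) + 1.6(37.15) + 0.7(23.09) = 85.92 + 59.44 + 16.16 = 161.52
5. 1.4(61.37) + 1.7(29.26) + 0.7(37.15) = 85.92 + 49.74 + 26.01 = 161.67
6. 1.25(61.37) + 1.3(23.09) + 0.3(37.15) = 117.87
The largest value is 161.67 kips from combination 5.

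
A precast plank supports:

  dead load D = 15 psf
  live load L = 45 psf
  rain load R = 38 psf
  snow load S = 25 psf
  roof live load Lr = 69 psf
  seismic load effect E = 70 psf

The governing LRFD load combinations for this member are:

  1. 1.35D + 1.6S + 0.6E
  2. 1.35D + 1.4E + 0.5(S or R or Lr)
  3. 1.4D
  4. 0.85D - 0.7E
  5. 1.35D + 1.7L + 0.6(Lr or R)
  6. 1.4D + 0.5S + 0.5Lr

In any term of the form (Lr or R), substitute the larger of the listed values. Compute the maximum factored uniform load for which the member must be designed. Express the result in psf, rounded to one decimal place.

152.8 psf

(S or R or Lr) → Lr = 69 psf; (Lr or R) → Lr = 69 psf.
1. 1.35(15) + 1.6(25) + 0.6(70) = 20.3 + 40.0 + 42.0 = 102.3
2. 1.35(15) + 1.4(70) + 0.5(69) = 20.3 + 98.0 + 34.5 = 152.8
3. 1.4(15) = 21.0
4. 0.85(15) - 0.7(70) = -36.3
5. 1.35(15) + 1.7(45) + 0.6(69) = 20.3 + 76.5 + 41.4 = 138.2
6. 1.4(15) + 0.5(25) + 0.5(69) = 21.0 + 12.5 + 34.5 = 68.0
Combination 2 governs: q_u = 152.8 psf.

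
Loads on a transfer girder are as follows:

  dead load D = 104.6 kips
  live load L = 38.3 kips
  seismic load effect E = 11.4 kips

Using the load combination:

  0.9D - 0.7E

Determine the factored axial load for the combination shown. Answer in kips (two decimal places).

86.16 kips

0.9(104.6) - 0.7(11.4) = 94.14 - 7.98 = 86.16
P_u = 86.16 kips.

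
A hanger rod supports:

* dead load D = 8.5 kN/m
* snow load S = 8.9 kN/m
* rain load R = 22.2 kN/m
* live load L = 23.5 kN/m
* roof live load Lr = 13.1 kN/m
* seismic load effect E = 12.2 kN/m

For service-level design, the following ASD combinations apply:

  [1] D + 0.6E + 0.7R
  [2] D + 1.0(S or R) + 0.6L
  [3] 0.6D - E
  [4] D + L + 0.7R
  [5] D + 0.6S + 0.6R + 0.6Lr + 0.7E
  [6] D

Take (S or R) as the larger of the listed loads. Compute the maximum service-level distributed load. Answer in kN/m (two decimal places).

(S or R) → R = 22.2 kN/m.
[1] 1.0(8.5) + 0.6(12.2) + 0.7(22.2) = 31.36
[2] 1.0(8.5) + 1.0(22.2) + 0.6(23.5) = 44.80
[3] 0.6(8.5) - 1.0(12.2) = -7.10
[4] 1.0(8.5) + 1.0(23.5) + 0.7(22.2) = 47.54
[5] 1.0(8.5) + 0.6(8.9) + 0.6(22.2) + 0.6(13.1) + 0.7(12.2) = 43.56
[6] 1.0(8.5) = 8.50
The controlling combination is 4, giving 47.54 kN/m.

47.54 kN/m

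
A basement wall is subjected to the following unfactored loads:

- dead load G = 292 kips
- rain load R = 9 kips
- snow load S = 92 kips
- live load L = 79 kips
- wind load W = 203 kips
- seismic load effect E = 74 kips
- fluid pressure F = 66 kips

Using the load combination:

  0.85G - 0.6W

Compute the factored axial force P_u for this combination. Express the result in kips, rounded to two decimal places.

0.85(292) - 0.6(203) = 126.40
P_u = 126.40 kips.

126.40 kips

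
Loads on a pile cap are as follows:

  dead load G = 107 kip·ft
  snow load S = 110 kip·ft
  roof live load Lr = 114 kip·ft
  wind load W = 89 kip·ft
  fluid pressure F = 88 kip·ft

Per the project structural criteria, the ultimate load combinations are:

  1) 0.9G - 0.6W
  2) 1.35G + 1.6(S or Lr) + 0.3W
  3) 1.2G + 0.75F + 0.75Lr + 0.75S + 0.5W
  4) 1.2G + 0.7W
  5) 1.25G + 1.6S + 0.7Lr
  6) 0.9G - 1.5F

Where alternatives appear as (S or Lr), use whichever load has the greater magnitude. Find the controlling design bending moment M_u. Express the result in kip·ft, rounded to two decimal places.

406.90 kip·ft

(S or Lr) → Lr = 114 kip·ft.
1) 0.9(107) - 0.6(89) = 42.90
2) 1.35(107) + 1.6(114) + 0.3(89) = 353.55
3) 1.2(107) + 0.75(88) + 0.75(114) + 0.75(110) + 0.5(89) = 406.90
4) 1.2(107) + 0.7(89) = 190.70
5) 1.25(107) + 1.6(110) + 0.7(114) = 389.55
6) 0.9(107) - 1.5(88) = -35.70
Combination 3 governs: M_u = 406.90 kip·ft.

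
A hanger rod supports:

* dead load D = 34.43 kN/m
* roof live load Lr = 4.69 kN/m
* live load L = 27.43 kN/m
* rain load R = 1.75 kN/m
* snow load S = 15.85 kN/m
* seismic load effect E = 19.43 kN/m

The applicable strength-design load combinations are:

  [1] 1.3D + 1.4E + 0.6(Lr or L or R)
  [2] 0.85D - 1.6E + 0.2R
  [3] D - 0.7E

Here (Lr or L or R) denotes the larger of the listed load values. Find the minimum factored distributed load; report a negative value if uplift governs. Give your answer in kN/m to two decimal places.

-1.47 kN/m

(Lr or L or R) → L = 27.43 kN/m.
[1] 1.3(34.43) + 1.4(19.43) + 0.6(27.43) = 88.42
[2] 0.85(34.43) - 1.6(19.43) + 0.2(1.75) = -1.47
[3] 1.0(34.43) - 0.7(19.43) = 20.83
Combination 2 gives the minimum: -1.47 kN/m.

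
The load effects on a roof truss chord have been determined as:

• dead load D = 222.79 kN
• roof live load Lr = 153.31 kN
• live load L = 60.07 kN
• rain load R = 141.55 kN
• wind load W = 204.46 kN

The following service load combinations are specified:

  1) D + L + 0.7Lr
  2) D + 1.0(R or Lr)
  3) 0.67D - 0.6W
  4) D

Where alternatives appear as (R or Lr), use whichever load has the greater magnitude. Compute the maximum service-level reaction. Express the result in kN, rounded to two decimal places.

(R or Lr) → Lr = 153.31 kN.
1) 1.0(222.79) + 1.0(60.07) + 0.7(153.31) = 222.79 + 60.07 + 107.32 = 390.18
2) 1.0(222.79) + 1.0(153.31) = 222.79 + 153.31 = 376.10
3) 0.67(222.79) - 0.6(204.46) = 149.27 - 122.68 = 26.59
4) 1.0(222.79) = 222.79
Combination 1 governs: V = 390.18 kN.

390.18 kN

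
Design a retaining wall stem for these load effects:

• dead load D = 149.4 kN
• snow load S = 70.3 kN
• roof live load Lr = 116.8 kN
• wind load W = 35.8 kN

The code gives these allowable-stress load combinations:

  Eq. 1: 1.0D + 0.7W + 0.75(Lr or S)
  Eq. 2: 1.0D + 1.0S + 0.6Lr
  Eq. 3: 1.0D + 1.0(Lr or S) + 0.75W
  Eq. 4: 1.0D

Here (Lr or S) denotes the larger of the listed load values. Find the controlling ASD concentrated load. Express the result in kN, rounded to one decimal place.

293.1 kN

(Lr or S) → Lr = 116.8 kN.
Eq. 1: 1.0(149.4) + 0.7(35.8) + 0.75(116.8) = 149.4 + 25.1 + 87.6 = 262.1
Eq. 2: 1.0(149.4) + 1.0(70.3) + 0.6(116.8) = 149.4 + 70.3 + 70.1 = 289.8
Eq. 3: 1.0(149.4) + 1.0(116.8) + 0.75(35.8) = 149.4 + 116.8 + 26.9 = 293.1
Eq. 4: 1.0(149.4) = 149.4
Combination 3 governs: P = 293.1 kN.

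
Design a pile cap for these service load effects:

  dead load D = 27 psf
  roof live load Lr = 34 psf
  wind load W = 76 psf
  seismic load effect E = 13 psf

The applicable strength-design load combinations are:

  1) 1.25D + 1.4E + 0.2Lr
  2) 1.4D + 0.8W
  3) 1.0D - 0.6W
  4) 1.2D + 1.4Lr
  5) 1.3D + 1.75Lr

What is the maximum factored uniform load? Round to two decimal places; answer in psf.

98.60 psf

1) 1.25(27) + 1.4(13) + 0.2(34) = 58.75
2) 1.4(27) + 0.8(76) = 98.60
3) 1.0(27) - 0.6(76) = -18.60
4) 1.2(27) + 1.4(34) = 80.00
5) 1.3(27) + 1.75(34) = 94.60
Maximum is from combination 2.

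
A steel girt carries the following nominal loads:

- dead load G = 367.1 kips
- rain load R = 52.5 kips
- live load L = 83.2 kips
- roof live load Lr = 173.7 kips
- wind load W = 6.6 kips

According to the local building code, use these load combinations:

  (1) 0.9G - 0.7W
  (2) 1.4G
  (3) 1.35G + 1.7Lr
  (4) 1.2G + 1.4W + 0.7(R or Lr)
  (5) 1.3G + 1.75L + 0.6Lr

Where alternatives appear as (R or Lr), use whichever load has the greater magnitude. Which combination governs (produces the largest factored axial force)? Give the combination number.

Combination 3

(R or Lr) → Lr = 173.7 kips.
(1) 0.9(367.1) - 0.7(6.6) = 330.4 - 4.6 = 325.8
(2) 1.4(367.1) = 513.9
(3) 1.35(367.1) + 1.7(173.7) = 495.6 + 295.3 = 790.9
(4) 1.2(367.1) + 1.4(6.6) + 0.7(173.7) = 571.4
(5) 1.3(367.1) + 1.75(83.2) + 0.6(173.7) = 727.1
The largest value is 790.9 kips from combination 3.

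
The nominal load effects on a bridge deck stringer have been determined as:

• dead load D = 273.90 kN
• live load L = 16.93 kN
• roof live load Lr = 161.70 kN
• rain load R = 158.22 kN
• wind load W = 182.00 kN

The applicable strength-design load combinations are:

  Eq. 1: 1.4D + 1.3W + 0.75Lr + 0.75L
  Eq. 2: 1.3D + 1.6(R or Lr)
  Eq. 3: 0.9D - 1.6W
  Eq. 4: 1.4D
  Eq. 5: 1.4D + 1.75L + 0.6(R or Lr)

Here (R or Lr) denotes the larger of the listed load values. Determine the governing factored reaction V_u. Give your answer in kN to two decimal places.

(R or Lr) → Lr = 161.70 kN.
Eq. 1: 1.4(273.90) + 1.3(182.00) + 0.75(161.70) + 0.75(16.93) = 754.03
Eq. 2: 1.3(273.90) + 1.6(161.70) = 614.79
Eq. 3: 0.9(273.90) - 1.6(182.00) = -44.69
Eq. 4: 1.4(273.90) = 383.46
Eq. 5: 1.4(273.90) + 1.75(16.93) + 0.6(161.70) = 510.11
Maximum is from combination 1.

754.03 kN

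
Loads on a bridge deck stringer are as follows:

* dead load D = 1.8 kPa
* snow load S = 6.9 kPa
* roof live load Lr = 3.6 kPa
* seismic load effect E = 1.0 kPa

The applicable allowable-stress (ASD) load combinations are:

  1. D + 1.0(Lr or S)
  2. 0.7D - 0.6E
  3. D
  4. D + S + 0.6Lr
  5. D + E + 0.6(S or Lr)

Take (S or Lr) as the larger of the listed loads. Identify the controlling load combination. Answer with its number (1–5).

(Lr or S) → S = 6.9 kPa; (S or Lr) → S = 6.9 kPa.
1. 1.0(1.8) + 1.0(6.9) = 1.8 + 6.9 = 8.7
2. 0.7(1.8) - 0.6(1.0) = 1.3 - 0.6 = 0.7
3. 1.0(1.8) = 1.8
4. 1.0(1.8) + 1.0(6.9) + 0.6(3.6) = 1.8 + 6.9 + 2.2 = 10.9
5. 1.0(1.8) + 1.0(1.0) + 0.6(6.9) = 1.8 + 1.0 + 4.1 = 6.9
The largest value is 10.9 kPa from combination 4.

Combination 4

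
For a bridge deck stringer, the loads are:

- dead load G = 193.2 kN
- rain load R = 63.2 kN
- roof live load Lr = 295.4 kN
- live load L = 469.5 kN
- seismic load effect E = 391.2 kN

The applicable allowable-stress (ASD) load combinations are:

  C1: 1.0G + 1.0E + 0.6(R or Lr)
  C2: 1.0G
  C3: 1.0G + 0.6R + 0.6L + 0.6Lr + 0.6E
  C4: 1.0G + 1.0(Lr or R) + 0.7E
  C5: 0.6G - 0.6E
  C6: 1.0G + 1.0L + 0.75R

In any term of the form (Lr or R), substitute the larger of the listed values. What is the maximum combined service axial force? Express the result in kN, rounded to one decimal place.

(R or Lr) → Lr = 295.4 kN; (Lr or R) → Lr = 295.4 kN.
C1: 1.0(193.2) + 1.0(391.2) + 0.6(295.4) = 193.2 + 391.2 + 177.2 = 761.6
C2: 1.0(193.2) = 193.2
C3: 1.0(193.2) + 0.6(63.2) + 0.6(469.5) + 0.6(295.4) + 0.6(391.2) = 924.8
C4: 1.0(193.2) + 1.0(295.4) + 0.7(391.2) = 193.2 + 295.4 + 273.8 = 762.4
C5: 0.6(193.2) - 0.6(391.2) = 115.9 - 234.7 = -118.8
C6: 1.0(193.2) + 1.0(469.5) + 0.75(63.2) = 193.2 + 469.5 + 47.4 = 710.1
The controlling combination is 3, giving 924.8 kN.

924.8 kN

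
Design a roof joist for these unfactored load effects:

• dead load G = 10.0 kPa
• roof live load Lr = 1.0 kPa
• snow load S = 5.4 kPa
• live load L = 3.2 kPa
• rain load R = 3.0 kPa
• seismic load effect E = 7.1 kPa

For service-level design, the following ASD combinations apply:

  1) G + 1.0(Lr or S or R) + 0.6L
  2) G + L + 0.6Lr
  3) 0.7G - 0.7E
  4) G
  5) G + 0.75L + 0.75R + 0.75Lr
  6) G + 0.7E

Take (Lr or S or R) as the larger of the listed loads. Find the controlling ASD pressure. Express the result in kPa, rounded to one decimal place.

17.3 kPa

(Lr or S or R) → S = 5.4 kPa.
1) 1.0(10.0) + 1.0(5.4) + 0.6(3.2) = 10.0 + 5.4 + 1.9 = 17.3
2) 1.0(10.0) + 1.0(3.2) + 0.6(1.0) = 10.0 + 3.2 + 0.6 = 13.8
3) 0.7(10.0) - 0.7(7.1) = 7.0 - 5.0 = 2.0
4) 1.0(10.0) = 10.0
5) 1.0(10.0) + 0.75(3.2) + 0.75(3.0) + 0.75(1.0) = 15.4
6) 1.0(10.0) + 0.7(7.1) = 10.0 + 5.0 = 15.0
Maximum is from combination 1.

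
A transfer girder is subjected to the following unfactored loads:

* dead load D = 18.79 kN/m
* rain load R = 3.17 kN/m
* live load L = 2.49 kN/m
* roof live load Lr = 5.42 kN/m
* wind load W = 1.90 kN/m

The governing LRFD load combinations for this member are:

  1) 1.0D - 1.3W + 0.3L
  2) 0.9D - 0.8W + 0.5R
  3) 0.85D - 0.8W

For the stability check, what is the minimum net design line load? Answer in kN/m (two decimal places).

1) 1.0(18.79) - 1.3(1.90) + 0.3(2.49) = 17.07
2) 0.9(18.79) - 0.8(1.90) + 0.5(3.17) = 16.98
3) 0.85(18.79) - 0.8(1.90) = 14.45
Combination 3 gives the minimum: 14.45 kN/m.

14.45 kN/m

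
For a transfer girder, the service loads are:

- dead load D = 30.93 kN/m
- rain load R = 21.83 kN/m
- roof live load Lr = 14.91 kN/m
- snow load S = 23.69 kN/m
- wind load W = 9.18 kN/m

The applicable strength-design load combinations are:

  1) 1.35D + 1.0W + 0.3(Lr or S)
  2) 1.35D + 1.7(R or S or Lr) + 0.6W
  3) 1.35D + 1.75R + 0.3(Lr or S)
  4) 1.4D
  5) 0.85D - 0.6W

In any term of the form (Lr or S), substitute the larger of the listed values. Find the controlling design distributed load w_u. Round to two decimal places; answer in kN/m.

87.54 kN/m

(Lr or S) → S = 23.69 kN/m; (R or S or Lr) → S = 23.69 kN/m.
1) 1.35(30.93) + 1.0(9.18) + 0.3(23.69) = 58.04
2) 1.35(30.93) + 1.7(23.69) + 0.6(9.18) = 41.76 + 40.27 + 5.51 = 87.54
3) 1.35(30.93) + 1.75(21.83) + 0.3(23.69) = 41.76 + 38.20 + 7.11 = 87.07
4) 1.4(30.93) = 43.30
5) 0.85(30.93) - 0.6(9.18) = 26.29 - 5.51 = 20.78
Maximum is from combination 2.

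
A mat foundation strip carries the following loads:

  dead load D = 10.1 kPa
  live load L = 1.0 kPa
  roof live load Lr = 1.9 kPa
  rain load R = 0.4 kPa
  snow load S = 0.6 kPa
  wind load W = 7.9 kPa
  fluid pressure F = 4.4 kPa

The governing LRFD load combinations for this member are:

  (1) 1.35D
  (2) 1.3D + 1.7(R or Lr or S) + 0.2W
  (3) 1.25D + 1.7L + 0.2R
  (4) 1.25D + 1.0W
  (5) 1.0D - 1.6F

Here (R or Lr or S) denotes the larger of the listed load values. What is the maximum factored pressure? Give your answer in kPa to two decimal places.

(R or Lr or S) → Lr = 1.9 kPa.
(1) 1.35(10.1) = 13.64
(2) 1.3(10.1) + 1.7(1.9) + 0.2(7.9) = 13.13 + 3.23 + 1.58 = 17.94
(3) 1.25(10.1) + 1.7(1.0) + 0.2(0.4) = 12.63 + 1.70 + 0.08 = 14.41
(4) 1.25(10.1) + 1.0(7.9) = 12.63 + 7.90 = 20.53
(5) 1.0(10.1) - 1.6(4.4) = 10.10 - 7.04 = 3.06
Combination 4 governs: p_u = 20.53 kPa.

20.53 kPa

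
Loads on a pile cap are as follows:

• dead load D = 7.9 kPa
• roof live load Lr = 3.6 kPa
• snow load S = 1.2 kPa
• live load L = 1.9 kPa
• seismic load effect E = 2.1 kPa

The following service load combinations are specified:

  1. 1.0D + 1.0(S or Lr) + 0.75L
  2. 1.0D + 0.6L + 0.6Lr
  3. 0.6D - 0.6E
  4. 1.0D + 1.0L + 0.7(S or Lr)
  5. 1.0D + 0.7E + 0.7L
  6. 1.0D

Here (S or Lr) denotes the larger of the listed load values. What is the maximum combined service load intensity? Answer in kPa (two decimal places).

12.93 kPa

(S or Lr) → Lr = 3.6 kPa.
1. 1.0(7.9) + 1.0(3.6) + 0.75(1.9) = 12.93
2. 1.0(7.9) + 0.6(1.9) + 0.6(3.6) = 11.20
3. 0.6(7.9) - 0.6(2.1) = 3.48
4. 1.0(7.9) + 1.0(1.9) + 0.7(3.6) = 12.32
5. 1.0(7.9) + 0.7(2.1) + 0.7(1.9) = 10.70
6. 1.0(7.9) = 7.90
The controlling combination is 1, giving 12.93 kPa.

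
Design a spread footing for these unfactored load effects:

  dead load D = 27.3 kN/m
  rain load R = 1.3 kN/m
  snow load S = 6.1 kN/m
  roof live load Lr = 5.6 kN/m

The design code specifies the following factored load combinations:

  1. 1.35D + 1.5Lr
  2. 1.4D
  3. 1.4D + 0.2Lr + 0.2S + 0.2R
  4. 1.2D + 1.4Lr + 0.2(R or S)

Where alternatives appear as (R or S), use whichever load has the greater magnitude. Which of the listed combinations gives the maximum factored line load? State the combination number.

Combination 1

(R or S) → S = 6.1 kN/m.
1. 1.35(27.3) + 1.5(5.6) = 36.86 + 8.40 = 45.26
2. 1.4(27.3) = 38.22
3. 1.4(27.3) + 0.2(5.6) + 0.2(6.1) + 0.2(1.3) = 38.22 + 1.12 + 1.22 + 0.26 = 40.82
4. 1.2(27.3) + 1.4(5.6) + 0.2(6.1) = 32.76 + 7.84 + 1.22 = 41.82
The largest value is 45.26 kN/m from combination 1.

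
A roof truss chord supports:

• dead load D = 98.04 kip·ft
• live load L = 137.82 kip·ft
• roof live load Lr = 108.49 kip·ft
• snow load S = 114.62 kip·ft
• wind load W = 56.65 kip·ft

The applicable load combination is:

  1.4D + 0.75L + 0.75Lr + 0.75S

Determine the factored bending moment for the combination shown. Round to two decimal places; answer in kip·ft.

407.95 kip·ft

1.4(98.04) + 0.75(137.82) + 0.75(108.49) + 0.75(114.62) = 407.95
M_u = 407.95 kip·ft.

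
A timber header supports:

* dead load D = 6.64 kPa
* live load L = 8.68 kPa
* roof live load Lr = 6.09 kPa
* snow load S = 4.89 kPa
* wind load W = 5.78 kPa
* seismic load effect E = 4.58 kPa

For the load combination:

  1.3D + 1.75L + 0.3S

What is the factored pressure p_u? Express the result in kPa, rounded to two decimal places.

25.29 kPa

1.3(6.64) + 1.75(8.68) + 0.3(4.89) = 25.29
p_u = 25.29 kPa.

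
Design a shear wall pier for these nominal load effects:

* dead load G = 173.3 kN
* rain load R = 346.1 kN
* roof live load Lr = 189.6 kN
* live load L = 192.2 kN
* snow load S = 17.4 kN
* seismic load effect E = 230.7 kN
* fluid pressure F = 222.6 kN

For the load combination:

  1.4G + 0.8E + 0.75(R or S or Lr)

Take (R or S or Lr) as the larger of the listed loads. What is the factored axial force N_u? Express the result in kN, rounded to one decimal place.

(R or S or Lr) → R = 346.1 kN.
1.4(173.3) + 0.8(230.7) + 0.75(346.1) = 686.8
N_u = 686.8 kN.

686.8 kN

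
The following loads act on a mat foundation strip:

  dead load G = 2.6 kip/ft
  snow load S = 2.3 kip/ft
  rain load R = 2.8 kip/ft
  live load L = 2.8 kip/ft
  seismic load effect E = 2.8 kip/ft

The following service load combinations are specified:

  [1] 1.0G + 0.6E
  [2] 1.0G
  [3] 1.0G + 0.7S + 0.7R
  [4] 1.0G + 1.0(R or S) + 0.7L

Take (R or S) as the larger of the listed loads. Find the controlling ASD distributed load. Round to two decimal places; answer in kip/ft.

7.36 kip/ft

(R or S) → R = 2.8 kip/ft.
[1] 1.0(2.6) + 0.6(2.8) = 2.60 + 1.68 = 4.28
[2] 1.0(2.6) = 2.60
[3] 1.0(2.6) + 0.7(2.3) + 0.7(2.8) = 2.60 + 1.61 + 1.96 = 6.17
[4] 1.0(2.6) + 1.0(2.8) + 0.7(2.8) = 2.60 + 2.80 + 1.96 = 7.36
Combination 4 governs: w = 7.36 kip/ft.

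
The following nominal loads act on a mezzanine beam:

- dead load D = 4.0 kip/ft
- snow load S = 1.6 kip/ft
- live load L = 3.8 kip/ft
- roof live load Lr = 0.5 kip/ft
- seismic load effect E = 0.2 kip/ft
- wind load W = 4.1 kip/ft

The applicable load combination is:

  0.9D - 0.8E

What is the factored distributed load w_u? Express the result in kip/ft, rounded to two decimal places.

0.9(4.0) - 0.8(0.2) = 3.60 - 0.16 = 3.44
w_u = 3.44 kip/ft.

3.44 kip/ft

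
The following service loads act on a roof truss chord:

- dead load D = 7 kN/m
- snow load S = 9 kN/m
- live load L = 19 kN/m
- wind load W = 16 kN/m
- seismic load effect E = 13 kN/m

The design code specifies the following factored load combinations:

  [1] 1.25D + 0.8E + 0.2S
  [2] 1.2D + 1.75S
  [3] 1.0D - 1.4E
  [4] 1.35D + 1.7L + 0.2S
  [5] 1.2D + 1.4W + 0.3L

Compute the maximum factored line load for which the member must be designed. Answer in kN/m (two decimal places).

43.55 kN/m

[1] 1.25(7) + 0.8(13) + 0.2(9) = 8.75 + 10.40 + 1.80 = 20.95
[2] 1.2(7) + 1.75(9) = 8.40 + 15.75 = 24.15
[3] 1.0(7) - 1.4(13) = 7.00 - 18.20 = -11.20
[4] 1.35(7) + 1.7(19) + 0.2(9) = 9.45 + 32.30 + 1.80 = 43.55
[5] 1.2(7) + 1.4(16) + 0.3(19) = 8.40 + 22.40 + 5.70 = 36.50
The controlling combination is 4, giving 43.55 kN/m.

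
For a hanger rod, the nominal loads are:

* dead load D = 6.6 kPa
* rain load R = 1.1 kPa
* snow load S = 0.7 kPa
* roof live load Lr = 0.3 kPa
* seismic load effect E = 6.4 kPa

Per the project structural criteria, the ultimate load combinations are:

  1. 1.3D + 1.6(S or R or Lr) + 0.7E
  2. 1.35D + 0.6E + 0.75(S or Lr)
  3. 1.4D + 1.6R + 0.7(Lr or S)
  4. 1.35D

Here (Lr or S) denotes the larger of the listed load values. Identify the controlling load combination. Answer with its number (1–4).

(S or R or Lr) → R = 1.1 kPa; (S or Lr) → S = 0.7 kPa; (Lr or S) → S = 0.7 kPa.
1. 1.3(6.6) + 1.6(1.1) + 0.7(6.4) = 14.82
2. 1.35(6.6) + 0.6(6.4) + 0.75(0.7) = 13.28
3. 1.4(6.6) + 1.6(1.1) + 0.7(0.7) = 11.49
4. 1.35(6.6) = 8.91
The largest value is 14.82 kPa from combination 1.

Combination 1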